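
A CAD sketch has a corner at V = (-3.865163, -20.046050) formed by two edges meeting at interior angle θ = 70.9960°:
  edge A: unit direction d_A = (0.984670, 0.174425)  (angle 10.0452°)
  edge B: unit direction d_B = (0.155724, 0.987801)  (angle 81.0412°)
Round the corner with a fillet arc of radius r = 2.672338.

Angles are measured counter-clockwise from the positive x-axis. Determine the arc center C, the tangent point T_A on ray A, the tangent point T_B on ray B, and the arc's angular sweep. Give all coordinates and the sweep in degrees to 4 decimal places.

bisector direction at 45.5432° = (0.700371,0.713779)
center distance |VC| = r/sin(θ/2) = 2.672338/sin(35.4980°) = 4.602127
C = V + |VC|·bis = (-0.6420,-16.7611)
T_A = V + ((C−V)·d_A)·d_A = V + 3.7468·d_A = (-0.1758,-19.3925)
T_B = V + ((C−V)·d_B)·d_B = V + 3.7468·d_B = (-3.2817,-16.3450)
sweep = 180° − θ = 109.0040°

center=(-0.6420,-16.7611) T_A=(-0.1758,-19.3925) T_B=(-3.2817,-16.3450) sweep=109.0040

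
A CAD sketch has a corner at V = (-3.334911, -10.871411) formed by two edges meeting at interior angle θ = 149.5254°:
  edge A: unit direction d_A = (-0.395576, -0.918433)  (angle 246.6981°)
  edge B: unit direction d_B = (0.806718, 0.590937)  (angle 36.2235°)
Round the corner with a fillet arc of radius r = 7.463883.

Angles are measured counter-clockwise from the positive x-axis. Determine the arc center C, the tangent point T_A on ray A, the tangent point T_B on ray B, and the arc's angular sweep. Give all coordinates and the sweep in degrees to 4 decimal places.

bisector direction at 321.4608° = (0.782182,-0.623050)
center distance |VC| = r/sin(θ/2) = 7.463883/sin(74.7627°) = 7.735831
C = V + |VC|·bis = (2.7159,-15.6912)
T_A = V + ((C−V)·d_A)·d_A = V + 2.0331·d_A = (-4.1392,-12.7387)
T_B = V + ((C−V)·d_B)·d_B = V + 2.0331·d_B = (-1.6948,-9.6700)
sweep = 180° − θ = 30.4746°

center=(2.7159,-15.6912) T_A=(-4.1392,-12.7387) T_B=(-1.6948,-9.6700) sweep=30.4746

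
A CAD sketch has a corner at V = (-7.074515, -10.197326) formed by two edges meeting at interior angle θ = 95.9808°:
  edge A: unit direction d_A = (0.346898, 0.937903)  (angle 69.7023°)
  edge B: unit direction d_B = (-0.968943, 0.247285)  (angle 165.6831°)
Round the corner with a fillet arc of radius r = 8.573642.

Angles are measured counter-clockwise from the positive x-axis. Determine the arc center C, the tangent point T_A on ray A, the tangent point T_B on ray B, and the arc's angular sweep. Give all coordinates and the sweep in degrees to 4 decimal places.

center=(-12.4369,0.0197) T_A=(-4.3956,-2.9545) T_B=(-14.5570,-8.2877) sweep=84.0192

bisector direction at 117.6927° = (-0.464729,0.885453)
center distance |VC| = r/sin(θ/2) = 8.573642/sin(47.9904°) = 11.538714
C = V + |VC|·bis = (-12.4369,0.0197)
T_A = V + ((C−V)·d_A)·d_A = V + 7.7223·d_A = (-4.3956,-2.9545)
T_B = V + ((C−V)·d_B)·d_B = V + 7.7223·d_B = (-14.5570,-8.2877)
sweep = 180° − θ = 84.0192°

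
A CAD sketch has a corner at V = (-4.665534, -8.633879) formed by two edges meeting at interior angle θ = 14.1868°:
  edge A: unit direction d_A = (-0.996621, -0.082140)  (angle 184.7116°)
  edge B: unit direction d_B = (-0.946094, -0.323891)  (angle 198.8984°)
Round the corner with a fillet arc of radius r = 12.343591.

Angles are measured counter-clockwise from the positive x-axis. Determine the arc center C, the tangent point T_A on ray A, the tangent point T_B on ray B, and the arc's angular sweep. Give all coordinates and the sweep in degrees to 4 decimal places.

center=(-102.5099,-29.0835) T_A=(-103.5238,-16.7817) T_B=(-98.5119,-40.7617) sweep=165.8132

bisector direction at 191.8050° = (-0.978850,-0.204581)
center distance |VC| = r/sin(θ/2) = 12.343591/sin(7.0934°) = 99.958492
C = V + |VC|·bis = (-102.5099,-29.0835)
T_A = V + ((C−V)·d_A)·d_A = V + 99.1934·d_A = (-103.5238,-16.7817)
T_B = V + ((C−V)·d_B)·d_B = V + 99.1934·d_B = (-98.5119,-40.7617)
sweep = 180° − θ = 165.8132°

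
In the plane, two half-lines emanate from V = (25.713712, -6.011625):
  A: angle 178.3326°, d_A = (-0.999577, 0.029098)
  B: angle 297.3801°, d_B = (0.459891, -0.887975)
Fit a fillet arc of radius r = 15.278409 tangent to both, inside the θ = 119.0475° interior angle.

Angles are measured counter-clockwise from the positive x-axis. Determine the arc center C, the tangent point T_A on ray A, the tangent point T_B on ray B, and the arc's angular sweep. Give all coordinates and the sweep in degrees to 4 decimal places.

center=(16.2818,-21.0219) T_A=(16.7264,-5.7500) T_B=(29.8487,-13.9955) sweep=60.9525

bisector direction at 237.8564° = (-0.532044,-0.846717)
center distance |VC| = r/sin(θ/2) = 15.278409/sin(59.5237°) = 17.727674
C = V + |VC|·bis = (16.2818,-21.0219)
T_A = V + ((C−V)·d_A)·d_A = V + 8.9911·d_A = (16.7264,-5.7500)
T_B = V + ((C−V)·d_B)·d_B = V + 8.9911·d_B = (29.8487,-13.9955)
sweep = 180° − θ = 60.9525°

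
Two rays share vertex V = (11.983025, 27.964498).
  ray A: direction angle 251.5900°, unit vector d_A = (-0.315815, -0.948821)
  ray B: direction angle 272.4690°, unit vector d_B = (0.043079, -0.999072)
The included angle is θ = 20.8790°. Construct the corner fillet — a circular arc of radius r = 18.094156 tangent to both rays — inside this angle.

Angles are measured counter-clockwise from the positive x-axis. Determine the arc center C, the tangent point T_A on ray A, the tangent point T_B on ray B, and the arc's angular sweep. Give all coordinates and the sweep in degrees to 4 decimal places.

center=(-1.8637,-70.9298) T_A=(-19.0318,-65.2154) T_B=(16.2136,-70.1503) sweep=159.1210

bisector direction at 262.0295° = (-0.138663,-0.990340)
center distance |VC| = r/sin(θ/2) = 18.094156/sin(10.4395°) = 99.858926
C = V + |VC|·bis = (-1.8637,-70.9298)
T_A = V + ((C−V)·d_A)·d_A = V + 98.2059·d_A = (-19.0318,-65.2154)
T_B = V + ((C−V)·d_B)·d_B = V + 98.2059·d_B = (16.2136,-70.1503)
sweep = 180° − θ = 159.1210°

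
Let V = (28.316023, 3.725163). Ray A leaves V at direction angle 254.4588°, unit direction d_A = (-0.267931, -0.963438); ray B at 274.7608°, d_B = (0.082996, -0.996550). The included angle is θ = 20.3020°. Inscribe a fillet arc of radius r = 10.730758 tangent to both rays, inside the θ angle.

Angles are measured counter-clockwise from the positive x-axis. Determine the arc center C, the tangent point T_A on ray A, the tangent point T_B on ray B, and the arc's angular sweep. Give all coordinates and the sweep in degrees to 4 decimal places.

center=(22.5965,-56.8918) T_A=(12.2581,-54.0167) T_B=(33.2902,-56.0011) sweep=159.6980

bisector direction at 264.6098° = (-0.093938,-0.995578)
center distance |VC| = r/sin(θ/2) = 10.730758/sin(10.1510°) = 60.886158
C = V + |VC|·bis = (22.5965,-56.8918)
T_A = V + ((C−V)·d_A)·d_A = V + 59.9331·d_A = (12.2581,-54.0167)
T_B = V + ((C−V)·d_B)·d_B = V + 59.9331·d_B = (33.2902,-56.0011)
sweep = 180° − θ = 159.6980°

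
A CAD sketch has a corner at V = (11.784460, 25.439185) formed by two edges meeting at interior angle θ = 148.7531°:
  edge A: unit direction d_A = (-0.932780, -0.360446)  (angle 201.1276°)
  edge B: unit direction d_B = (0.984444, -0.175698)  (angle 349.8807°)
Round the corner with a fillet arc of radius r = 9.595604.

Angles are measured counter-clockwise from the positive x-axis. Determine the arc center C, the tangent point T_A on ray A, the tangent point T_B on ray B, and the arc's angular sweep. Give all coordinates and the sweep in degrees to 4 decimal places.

bisector direction at 275.5042° = (0.095918,-0.995389)
center distance |VC| = r/sin(θ/2) = 9.595604/sin(74.3765°) = 9.963740
C = V + |VC|·bis = (12.7402,15.5214)
T_A = V + ((C−V)·d_A)·d_A = V + 2.6834·d_A = (9.2815,24.4720)
T_B = V + ((C−V)·d_B)·d_B = V + 2.6834·d_B = (14.4261,24.9677)
sweep = 180° − θ = 31.2469°

center=(12.7402,15.5214) T_A=(9.2815,24.4720) T_B=(14.4261,24.9677) sweep=31.2469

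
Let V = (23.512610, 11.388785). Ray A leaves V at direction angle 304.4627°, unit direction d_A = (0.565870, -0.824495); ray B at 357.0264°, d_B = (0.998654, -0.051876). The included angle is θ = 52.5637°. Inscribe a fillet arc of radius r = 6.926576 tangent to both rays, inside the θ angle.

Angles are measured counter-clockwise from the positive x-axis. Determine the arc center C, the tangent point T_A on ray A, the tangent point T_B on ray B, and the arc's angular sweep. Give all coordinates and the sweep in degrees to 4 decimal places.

bisector direction at 330.7445° = (0.872450,-0.488704)
center distance |VC| = r/sin(θ/2) = 6.926576/sin(26.2818°) = 15.643127
C = V + |VC|·bis = (37.1604,3.7439)
T_A = V + ((C−V)·d_A)·d_A = V + 14.0260·d_A = (31.4495,-0.1756)
T_B = V + ((C−V)·d_B)·d_B = V + 14.0260·d_B = (37.5198,10.6612)
sweep = 180° − θ = 127.4363°

center=(37.1604,3.7439) T_A=(31.4495,-0.1756) T_B=(37.5198,10.6612) sweep=127.4363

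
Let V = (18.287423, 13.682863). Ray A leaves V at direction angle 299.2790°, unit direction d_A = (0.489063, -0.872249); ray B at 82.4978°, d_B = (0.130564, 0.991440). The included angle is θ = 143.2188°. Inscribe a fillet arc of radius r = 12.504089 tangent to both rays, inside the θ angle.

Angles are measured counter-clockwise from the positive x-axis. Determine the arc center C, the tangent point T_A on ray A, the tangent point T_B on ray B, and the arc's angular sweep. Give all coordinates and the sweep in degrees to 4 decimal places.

center=(31.2273,16.1720) T_A=(20.3206,10.0567) T_B=(18.8302,17.8046) sweep=36.7812

bisector direction at 10.8884° = (0.981997,0.188897)
center distance |VC| = r/sin(θ/2) = 12.504089/sin(71.6094°) = 13.177071
C = V + |VC|·bis = (31.2273,16.1720)
T_A = V + ((C−V)·d_A)·d_A = V + 4.1573·d_A = (20.3206,10.0567)
T_B = V + ((C−V)·d_B)·d_B = V + 4.1573·d_B = (18.8302,17.8046)
sweep = 180° − θ = 36.7812°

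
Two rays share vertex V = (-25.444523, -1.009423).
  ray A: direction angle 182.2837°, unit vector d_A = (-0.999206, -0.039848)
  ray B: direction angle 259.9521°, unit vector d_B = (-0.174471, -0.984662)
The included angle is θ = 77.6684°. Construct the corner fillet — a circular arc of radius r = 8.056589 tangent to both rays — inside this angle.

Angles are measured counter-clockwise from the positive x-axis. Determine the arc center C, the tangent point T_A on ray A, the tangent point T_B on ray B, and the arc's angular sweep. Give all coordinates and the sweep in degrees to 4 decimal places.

bisector direction at 221.1179° = (-0.753358,-0.657611)
center distance |VC| = r/sin(θ/2) = 8.056589/sin(38.8342°) = 12.848013
C = V + |VC|·bis = (-35.1237,-9.4584)
T_A = V + ((C−V)·d_A)·d_A = V + 10.0081·d_A = (-35.4447,-1.4082)
T_B = V + ((C−V)·d_B)·d_B = V + 10.0081·d_B = (-27.1907,-10.8641)
sweep = 180° − θ = 102.3316°

center=(-35.1237,-9.4584) T_A=(-35.4447,-1.4082) T_B=(-27.1907,-10.8641) sweep=102.3316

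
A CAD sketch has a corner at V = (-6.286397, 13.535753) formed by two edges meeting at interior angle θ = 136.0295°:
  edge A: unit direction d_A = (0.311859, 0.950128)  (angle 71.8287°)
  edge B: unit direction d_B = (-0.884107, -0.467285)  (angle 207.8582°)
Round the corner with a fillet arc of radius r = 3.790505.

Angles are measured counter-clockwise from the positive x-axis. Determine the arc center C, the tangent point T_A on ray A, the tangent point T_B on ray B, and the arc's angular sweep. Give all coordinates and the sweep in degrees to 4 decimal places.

center=(-9.4106,16.1719) T_A=(-5.8092,14.9898) T_B=(-7.6394,12.8207) sweep=43.9705

bisector direction at 139.8435° = (-0.764285,0.644878)
center distance |VC| = r/sin(θ/2) = 3.790505/sin(68.0148°) = 4.087766
C = V + |VC|·bis = (-9.4106,16.1719)
T_A = V + ((C−V)·d_A)·d_A = V + 1.5303·d_A = (-5.8092,14.9898)
T_B = V + ((C−V)·d_B)·d_B = V + 1.5303·d_B = (-7.6394,12.8207)
sweep = 180° − θ = 43.9705°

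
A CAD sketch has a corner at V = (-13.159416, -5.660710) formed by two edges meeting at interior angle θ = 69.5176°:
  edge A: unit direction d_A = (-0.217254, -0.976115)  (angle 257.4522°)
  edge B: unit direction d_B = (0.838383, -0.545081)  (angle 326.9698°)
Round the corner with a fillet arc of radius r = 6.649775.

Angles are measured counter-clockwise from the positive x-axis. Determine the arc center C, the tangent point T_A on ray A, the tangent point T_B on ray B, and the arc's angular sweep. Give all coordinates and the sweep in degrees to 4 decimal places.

center=(-8.7503,-16.4590) T_A=(-15.2412,-15.0143) T_B=(-5.1256,-10.8839) sweep=110.4824

bisector direction at 292.2110° = (0.378019,-0.925798)
center distance |VC| = r/sin(θ/2) = 6.649775/sin(34.7588°) = 11.663756
C = V + |VC|·bis = (-8.7503,-16.4590)
T_A = V + ((C−V)·d_A)·d_A = V + 9.5825·d_A = (-15.2412,-15.0143)
T_B = V + ((C−V)·d_B)·d_B = V + 9.5825·d_B = (-5.1256,-10.8839)
sweep = 180° − θ = 110.4824°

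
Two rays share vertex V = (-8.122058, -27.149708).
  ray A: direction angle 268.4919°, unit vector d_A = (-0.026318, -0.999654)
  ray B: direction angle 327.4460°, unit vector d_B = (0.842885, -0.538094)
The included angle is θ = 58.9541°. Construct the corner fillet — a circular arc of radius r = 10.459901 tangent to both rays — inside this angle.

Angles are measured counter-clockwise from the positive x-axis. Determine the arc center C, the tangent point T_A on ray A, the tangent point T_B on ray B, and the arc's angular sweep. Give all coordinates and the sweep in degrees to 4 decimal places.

center=(1.8472,-45.9237) T_A=(-8.6091,-45.6484) T_B=(7.4756,-37.1072) sweep=121.0459

bisector direction at 297.9689° = (0.468993,-0.883202)
center distance |VC| = r/sin(θ/2) = 10.459901/sin(29.4770°) = 21.256725
C = V + |VC|·bis = (1.8472,-45.9237)
T_A = V + ((C−V)·d_A)·d_A = V + 18.5051·d_A = (-8.6091,-45.6484)
T_B = V + ((C−V)·d_B)·d_B = V + 18.5051·d_B = (7.4756,-37.1072)
sweep = 180° − θ = 121.0459°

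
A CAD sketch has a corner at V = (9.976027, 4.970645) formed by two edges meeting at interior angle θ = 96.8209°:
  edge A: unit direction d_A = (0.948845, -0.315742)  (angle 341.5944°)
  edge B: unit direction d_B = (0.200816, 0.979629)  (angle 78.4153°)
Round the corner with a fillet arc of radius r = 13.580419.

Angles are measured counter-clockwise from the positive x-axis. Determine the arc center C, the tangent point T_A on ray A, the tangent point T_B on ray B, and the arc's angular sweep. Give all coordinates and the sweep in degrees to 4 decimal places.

bisector direction at 30.0049° = (0.865983,0.500073)
center distance |VC| = r/sin(θ/2) = 13.580419/sin(48.4104°) = 18.157603
C = V + |VC|·bis = (25.7002,14.0508)
T_A = V + ((C−V)·d_A)·d_A = V + 12.0528·d_A = (21.4123,1.1651)
T_B = V + ((C−V)·d_B)·d_B = V + 12.0528·d_B = (12.3964,16.7779)
sweep = 180° − θ = 83.1791°

center=(25.7002,14.0508) T_A=(21.4123,1.1651) T_B=(12.3964,16.7779) sweep=83.1791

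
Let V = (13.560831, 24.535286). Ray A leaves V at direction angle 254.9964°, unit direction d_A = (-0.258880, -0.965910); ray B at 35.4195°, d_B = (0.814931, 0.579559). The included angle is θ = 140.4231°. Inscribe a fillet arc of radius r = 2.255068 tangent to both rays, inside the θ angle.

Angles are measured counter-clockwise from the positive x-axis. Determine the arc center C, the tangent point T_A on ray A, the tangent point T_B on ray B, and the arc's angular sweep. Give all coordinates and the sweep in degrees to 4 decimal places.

bisector direction at 325.2079° = (0.821228,-0.570600)
center distance |VC| = r/sin(θ/2) = 2.255068/sin(70.2116°) = 2.396589
C = V + |VC|·bis = (15.5290,23.1678)
T_A = V + ((C−V)·d_A)·d_A = V + 0.8114·d_A = (13.3508,23.7516)
T_B = V + ((C−V)·d_B)·d_B = V + 0.8114·d_B = (14.2220,25.0055)
sweep = 180° − θ = 39.5769°

center=(15.5290,23.1678) T_A=(13.3508,23.7516) T_B=(14.2220,25.0055) sweep=39.5769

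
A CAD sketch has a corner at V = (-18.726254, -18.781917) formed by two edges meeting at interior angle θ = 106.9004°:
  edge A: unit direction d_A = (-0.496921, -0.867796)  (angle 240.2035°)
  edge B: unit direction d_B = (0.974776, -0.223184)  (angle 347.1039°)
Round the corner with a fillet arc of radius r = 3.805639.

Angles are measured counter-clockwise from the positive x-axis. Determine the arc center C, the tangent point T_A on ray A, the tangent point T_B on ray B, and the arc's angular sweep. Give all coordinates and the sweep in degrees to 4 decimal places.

bisector direction at 293.6537° = (0.401208,-0.915987)
center distance |VC| = r/sin(θ/2) = 3.805639/sin(53.4502°) = 4.737273
C = V + |VC|·bis = (-16.8256,-23.1212)
T_A = V + ((C−V)·d_A)·d_A = V + 2.8211·d_A = (-20.1281,-21.2301)
T_B = V + ((C−V)·d_B)·d_B = V + 2.8211·d_B = (-15.9763,-19.4116)
sweep = 180° − θ = 73.0996°

center=(-16.8256,-23.1212) T_A=(-20.1281,-21.2301) T_B=(-15.9763,-19.4116) sweep=73.0996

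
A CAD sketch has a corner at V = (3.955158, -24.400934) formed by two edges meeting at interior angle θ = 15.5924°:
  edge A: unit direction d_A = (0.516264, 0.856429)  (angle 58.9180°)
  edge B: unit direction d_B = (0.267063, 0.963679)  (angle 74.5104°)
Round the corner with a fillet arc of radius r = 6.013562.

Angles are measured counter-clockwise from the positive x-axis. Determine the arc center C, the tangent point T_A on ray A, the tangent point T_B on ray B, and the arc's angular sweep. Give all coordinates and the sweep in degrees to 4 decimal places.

center=(21.4802,16.3195) T_A=(26.6304,13.2149) T_B=(15.6850,17.9255) sweep=164.4076

bisector direction at 66.7142° = (0.395318,0.918544)
center distance |VC| = r/sin(θ/2) = 6.013562/sin(7.7962°) = 44.331501
C = V + |VC|·bis = (21.4802,16.3195)
T_A = V + ((C−V)·d_A)·d_A = V + 43.9217·d_A = (26.6304,13.2149)
T_B = V + ((C−V)·d_B)·d_B = V + 43.9217·d_B = (15.6850,17.9255)
sweep = 180° − θ = 164.4076°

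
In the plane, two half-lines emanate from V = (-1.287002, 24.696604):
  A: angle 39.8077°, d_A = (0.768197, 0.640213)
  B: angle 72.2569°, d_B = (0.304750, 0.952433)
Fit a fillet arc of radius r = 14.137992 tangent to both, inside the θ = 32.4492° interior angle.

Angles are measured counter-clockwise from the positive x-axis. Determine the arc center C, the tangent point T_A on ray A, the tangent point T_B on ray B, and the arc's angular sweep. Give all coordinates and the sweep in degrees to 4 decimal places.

bisector direction at 56.0323° = (0.558725,0.829353)
center distance |VC| = r/sin(θ/2) = 14.137992/sin(16.2246°) = 50.600647
C = V + |VC|·bis = (26.9849,66.6624)
T_A = V + ((C−V)·d_A)·d_A = V + 48.5854·d_A = (36.0362,55.8016)
T_B = V + ((C−V)·d_B)·d_B = V + 48.5854·d_B = (13.5194,70.9709)
sweep = 180° − θ = 147.5508°

center=(26.9849,66.6624) T_A=(36.0362,55.8016) T_B=(13.5194,70.9709) sweep=147.5508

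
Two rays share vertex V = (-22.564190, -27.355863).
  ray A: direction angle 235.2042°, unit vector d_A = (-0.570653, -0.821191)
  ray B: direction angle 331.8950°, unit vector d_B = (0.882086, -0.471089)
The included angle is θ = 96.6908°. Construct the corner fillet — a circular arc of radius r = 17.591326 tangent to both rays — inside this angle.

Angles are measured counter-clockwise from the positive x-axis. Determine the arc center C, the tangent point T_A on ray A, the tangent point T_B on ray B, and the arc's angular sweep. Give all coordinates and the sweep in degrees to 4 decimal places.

bisector direction at 283.5496° = (0.234287,-0.972167)
center distance |VC| = r/sin(θ/2) = 17.591326/sin(48.3454°) = 23.544096
C = V + |VC|·bis = (-17.0481,-50.2447)
T_A = V + ((C−V)·d_A)·d_A = V + 15.6483·d_A = (-31.4940,-40.2061)
T_B = V + ((C−V)·d_B)·d_B = V + 15.6483·d_B = (-8.7610,-34.7276)
sweep = 180° − θ = 83.3092°

center=(-17.0481,-50.2447) T_A=(-31.4940,-40.2061) T_B=(-8.7610,-34.7276) sweep=83.3092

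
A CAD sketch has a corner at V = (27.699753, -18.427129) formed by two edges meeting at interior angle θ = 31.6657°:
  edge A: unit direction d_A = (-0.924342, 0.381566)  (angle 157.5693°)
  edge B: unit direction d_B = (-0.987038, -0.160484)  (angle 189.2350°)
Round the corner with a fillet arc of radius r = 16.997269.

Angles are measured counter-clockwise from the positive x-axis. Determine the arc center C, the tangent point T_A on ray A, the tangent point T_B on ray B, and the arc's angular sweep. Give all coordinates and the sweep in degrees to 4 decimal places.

bisector direction at 173.4022° = (-0.993377,0.114900)
center distance |VC| = r/sin(θ/2) = 16.997269/sin(15.8329°) = 62.299424
C = V + |VC|·bis = (-34.1871,-11.2689)
T_A = V + ((C−V)·d_A)·d_A = V + 59.9359·d_A = (-27.7015,4.4424)
T_B = V + ((C−V)·d_B)·d_B = V + 59.9359·d_B = (-31.4593,-28.0459)
sweep = 180° − θ = 148.3343°

center=(-34.1871,-11.2689) T_A=(-27.7015,4.4424) T_B=(-31.4593,-28.0459) sweep=148.3343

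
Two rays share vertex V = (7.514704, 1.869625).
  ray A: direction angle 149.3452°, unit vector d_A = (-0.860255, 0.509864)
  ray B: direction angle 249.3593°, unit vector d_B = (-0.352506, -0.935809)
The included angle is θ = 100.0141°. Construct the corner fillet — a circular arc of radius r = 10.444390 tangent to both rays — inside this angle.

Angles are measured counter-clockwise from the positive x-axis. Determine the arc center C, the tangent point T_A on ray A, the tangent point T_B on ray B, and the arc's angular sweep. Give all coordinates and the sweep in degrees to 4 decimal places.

center=(-5.3478,-2.6479) T_A=(-0.0226,6.3369) T_B=(4.4262,-6.3297) sweep=79.9859

bisector direction at 199.3522° = (-0.943499,-0.331375)
center distance |VC| = r/sin(θ/2) = 10.444390/sin(50.0070°) = 13.632775
C = V + |VC|·bis = (-5.3478,-2.6479)
T_A = V + ((C−V)·d_A)·d_A = V + 8.7617·d_A = (-0.0226,6.3369)
T_B = V + ((C−V)·d_B)·d_B = V + 8.7617·d_B = (4.4262,-6.3297)
sweep = 180° − θ = 79.9859°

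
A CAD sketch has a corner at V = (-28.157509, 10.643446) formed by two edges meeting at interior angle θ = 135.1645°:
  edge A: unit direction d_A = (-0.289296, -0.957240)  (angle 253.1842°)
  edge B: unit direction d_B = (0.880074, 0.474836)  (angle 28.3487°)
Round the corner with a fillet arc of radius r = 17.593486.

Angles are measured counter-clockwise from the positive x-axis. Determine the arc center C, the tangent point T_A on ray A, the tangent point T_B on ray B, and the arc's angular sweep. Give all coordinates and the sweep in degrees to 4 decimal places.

center=(-13.4160,-1.3938) T_A=(-30.2572,3.6959) T_B=(-21.7700,14.0898) sweep=44.8355

bisector direction at 320.7665° = (0.774574,-0.632483)
center distance |VC| = r/sin(θ/2) = 17.593486/sin(67.5823°) = 19.031755
C = V + |VC|·bis = (-13.4160,-1.3938)
T_A = V + ((C−V)·d_A)·d_A = V + 7.2579·d_A = (-30.2572,3.6959)
T_B = V + ((C−V)·d_B)·d_B = V + 7.2579·d_B = (-21.7700,14.0898)
sweep = 180° − θ = 44.8355°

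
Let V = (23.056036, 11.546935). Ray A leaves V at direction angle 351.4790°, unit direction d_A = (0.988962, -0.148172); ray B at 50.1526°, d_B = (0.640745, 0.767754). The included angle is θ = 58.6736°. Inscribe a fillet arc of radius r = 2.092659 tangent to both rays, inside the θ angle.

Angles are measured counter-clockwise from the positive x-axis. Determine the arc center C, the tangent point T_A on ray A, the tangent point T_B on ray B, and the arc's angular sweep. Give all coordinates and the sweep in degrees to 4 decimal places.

center=(27.0485,13.0648) T_A=(26.7384,10.9952) T_B=(25.4418,14.4056) sweep=121.3264

bisector direction at 20.8158° = (0.934728,0.355365)
center distance |VC| = r/sin(θ/2) = 2.092659/sin(29.3368°) = 4.271234
C = V + |VC|·bis = (27.0485,13.0648)
T_A = V + ((C−V)·d_A)·d_A = V + 3.7235·d_A = (26.7384,10.9952)
T_B = V + ((C−V)·d_B)·d_B = V + 3.7235·d_B = (25.4418,14.4056)
sweep = 180° − θ = 121.3264°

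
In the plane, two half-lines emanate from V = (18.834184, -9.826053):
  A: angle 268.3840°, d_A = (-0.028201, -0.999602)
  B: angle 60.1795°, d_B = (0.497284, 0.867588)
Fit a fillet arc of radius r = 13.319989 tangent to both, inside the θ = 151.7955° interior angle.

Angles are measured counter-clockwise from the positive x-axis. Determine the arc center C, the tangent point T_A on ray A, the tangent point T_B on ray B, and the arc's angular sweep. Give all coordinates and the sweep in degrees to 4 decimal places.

center=(32.0545,-13.5467) T_A=(18.7398,-13.1710) T_B=(20.4982,-6.9228) sweep=28.2045

bisector direction at 344.2818° = (0.962606,-0.270907)
center distance |VC| = r/sin(θ/2) = 13.319989/sin(75.8978°) = 13.733895
C = V + |VC|·bis = (32.0545,-13.5467)
T_A = V + ((C−V)·d_A)·d_A = V + 3.3463·d_A = (18.7398,-13.1710)
T_B = V + ((C−V)·d_B)·d_B = V + 3.3463·d_B = (20.4982,-6.9228)
sweep = 180° − θ = 28.2045°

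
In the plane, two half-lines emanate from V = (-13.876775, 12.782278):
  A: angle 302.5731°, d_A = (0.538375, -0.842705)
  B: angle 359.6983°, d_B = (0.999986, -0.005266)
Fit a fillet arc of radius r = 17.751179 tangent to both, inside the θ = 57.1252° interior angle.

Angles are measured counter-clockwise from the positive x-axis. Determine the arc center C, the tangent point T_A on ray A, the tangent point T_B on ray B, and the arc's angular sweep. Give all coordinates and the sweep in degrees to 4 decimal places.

center=(18.6379,-5.1404) T_A=(3.6789,-14.6972) T_B=(18.7314,12.6106) sweep=122.8748

bisector direction at 331.1357° = (0.875765,-0.482737)
center distance |VC| = r/sin(θ/2) = 17.751179/sin(28.5626°) = 37.127142
C = V + |VC|·bis = (18.6379,-5.1404)
T_A = V + ((C−V)·d_A)·d_A = V + 32.6086·d_A = (3.6789,-14.6972)
T_B = V + ((C−V)·d_B)·d_B = V + 32.6086·d_B = (18.7314,12.6106)
sweep = 180° − θ = 122.8748°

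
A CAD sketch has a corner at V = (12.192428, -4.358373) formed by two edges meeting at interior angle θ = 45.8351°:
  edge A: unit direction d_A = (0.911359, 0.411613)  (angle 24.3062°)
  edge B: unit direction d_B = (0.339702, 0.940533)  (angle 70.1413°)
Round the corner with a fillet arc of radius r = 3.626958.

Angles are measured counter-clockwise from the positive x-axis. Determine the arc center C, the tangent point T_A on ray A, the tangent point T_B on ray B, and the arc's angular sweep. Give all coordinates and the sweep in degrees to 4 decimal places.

center=(18.5180,2.4783) T_A=(20.0109,-0.8272) T_B=(15.1067,3.7103) sweep=134.1649

bisector direction at 47.2238° = (0.679137,0.734011)
center distance |VC| = r/sin(θ/2) = 3.626958/sin(22.9175°) = 9.314076
C = V + |VC|·bis = (18.5180,2.4783)
T_A = V + ((C−V)·d_A)·d_A = V + 8.5789·d_A = (20.0109,-0.8272)
T_B = V + ((C−V)·d_B)·d_B = V + 8.5789·d_B = (15.1067,3.7103)
sweep = 180° − θ = 134.1649°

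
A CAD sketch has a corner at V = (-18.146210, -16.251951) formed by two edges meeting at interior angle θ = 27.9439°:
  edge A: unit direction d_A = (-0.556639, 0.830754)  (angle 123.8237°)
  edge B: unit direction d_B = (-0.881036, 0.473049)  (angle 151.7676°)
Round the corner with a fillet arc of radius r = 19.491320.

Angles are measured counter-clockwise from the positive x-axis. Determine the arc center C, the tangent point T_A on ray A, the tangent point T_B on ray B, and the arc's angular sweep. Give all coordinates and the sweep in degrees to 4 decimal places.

bisector direction at 137.7956° = (-0.740754,0.671777)
center distance |VC| = r/sin(θ/2) = 19.491320/sin(13.9719°) = 80.727168
C = V + |VC|·bis = (-77.9452,37.9787)
T_A = V + ((C−V)·d_A)·d_A = V + 78.3388·d_A = (-61.7527,48.8283)
T_B = V + ((C−V)·d_B)·d_B = V + 78.3388·d_B = (-87.1655,20.8061)
sweep = 180° − θ = 152.0561°

center=(-77.9452,37.9787) T_A=(-61.7527,48.8283) T_B=(-87.1655,20.8061) sweep=152.0561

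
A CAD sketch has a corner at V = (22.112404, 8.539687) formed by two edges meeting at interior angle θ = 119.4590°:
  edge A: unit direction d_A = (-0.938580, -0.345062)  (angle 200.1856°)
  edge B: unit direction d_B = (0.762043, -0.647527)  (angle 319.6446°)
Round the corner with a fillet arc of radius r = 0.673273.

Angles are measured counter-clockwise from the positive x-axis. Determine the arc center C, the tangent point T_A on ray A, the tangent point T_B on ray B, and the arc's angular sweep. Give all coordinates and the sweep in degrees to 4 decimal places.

bisector direction at 259.9151° = (-0.175107,-0.984549)
center distance |VC| = r/sin(θ/2) = 0.673273/sin(59.7295°) = 0.779562
C = V + |VC|·bis = (21.9759,7.7722)
T_A = V + ((C−V)·d_A)·d_A = V + 0.3930·d_A = (21.7436,8.4041)
T_B = V + ((C−V)·d_B)·d_B = V + 0.3930·d_B = (22.4119,8.2852)
sweep = 180° − θ = 60.5410°

center=(21.9759,7.7722) T_A=(21.7436,8.4041) T_B=(22.4119,8.2852) sweep=60.5410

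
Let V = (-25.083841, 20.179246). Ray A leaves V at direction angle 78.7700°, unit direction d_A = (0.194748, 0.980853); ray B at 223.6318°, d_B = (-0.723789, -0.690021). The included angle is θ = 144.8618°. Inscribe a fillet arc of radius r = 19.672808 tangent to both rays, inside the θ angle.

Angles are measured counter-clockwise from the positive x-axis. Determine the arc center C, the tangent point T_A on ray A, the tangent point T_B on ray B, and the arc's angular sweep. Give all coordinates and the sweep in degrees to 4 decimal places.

bisector direction at 151.2009° = (-0.876314,0.481740)
center distance |VC| = r/sin(θ/2) = 19.672808/sin(72.4309°) = 20.635374
C = V + |VC|·bis = (-43.1669,30.1201)
T_A = V + ((C−V)·d_A)·d_A = V + 6.2289·d_A = (-23.8708,26.2889)
T_B = V + ((C−V)·d_B)·d_B = V + 6.2289·d_B = (-29.5923,15.8812)
sweep = 180° − θ = 35.1382°

center=(-43.1669,30.1201) T_A=(-23.8708,26.2889) T_B=(-29.5923,15.8812) sweep=35.1382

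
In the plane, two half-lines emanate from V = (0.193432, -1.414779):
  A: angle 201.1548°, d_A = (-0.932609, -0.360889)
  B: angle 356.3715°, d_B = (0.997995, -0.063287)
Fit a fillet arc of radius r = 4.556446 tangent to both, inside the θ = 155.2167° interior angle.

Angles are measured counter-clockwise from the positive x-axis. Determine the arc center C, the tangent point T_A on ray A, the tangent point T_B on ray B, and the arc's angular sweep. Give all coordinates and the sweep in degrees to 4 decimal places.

bisector direction at 278.7631° = (0.152350,-0.988327)
center distance |VC| = r/sin(θ/2) = 4.556446/sin(77.6084°) = 4.665127
C = V + |VC|·bis = (0.9042,-6.0254)
T_A = V + ((C−V)·d_A)·d_A = V + 1.0011·d_A = (-0.7402,-1.7761)
T_B = V + ((C−V)·d_B)·d_B = V + 1.0011·d_B = (1.1925,-1.4781)
sweep = 180° − θ = 24.7833°

center=(0.9042,-6.0254) T_A=(-0.7402,-1.7761) T_B=(1.1925,-1.4781) sweep=24.7833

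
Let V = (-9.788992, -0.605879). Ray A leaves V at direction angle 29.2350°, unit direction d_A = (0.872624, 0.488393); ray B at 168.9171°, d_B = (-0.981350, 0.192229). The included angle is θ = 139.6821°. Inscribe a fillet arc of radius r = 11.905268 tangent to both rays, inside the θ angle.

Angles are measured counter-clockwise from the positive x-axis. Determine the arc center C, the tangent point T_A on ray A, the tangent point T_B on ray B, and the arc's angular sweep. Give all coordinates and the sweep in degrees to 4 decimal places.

bisector direction at 99.0760° = (-0.157745,0.987480)
center distance |VC| = r/sin(θ/2) = 11.905268/sin(69.8410°) = 12.682176
C = V + |VC|·bis = (-11.7895,11.9175)
T_A = V + ((C−V)·d_A)·d_A = V + 4.3706·d_A = (-5.9751,1.5287)
T_B = V + ((C−V)·d_B)·d_B = V + 4.3706·d_B = (-14.0781,0.2343)
sweep = 180° − θ = 40.3179°

center=(-11.7895,11.9175) T_A=(-5.9751,1.5287) T_B=(-14.0781,0.2343) sweep=40.3179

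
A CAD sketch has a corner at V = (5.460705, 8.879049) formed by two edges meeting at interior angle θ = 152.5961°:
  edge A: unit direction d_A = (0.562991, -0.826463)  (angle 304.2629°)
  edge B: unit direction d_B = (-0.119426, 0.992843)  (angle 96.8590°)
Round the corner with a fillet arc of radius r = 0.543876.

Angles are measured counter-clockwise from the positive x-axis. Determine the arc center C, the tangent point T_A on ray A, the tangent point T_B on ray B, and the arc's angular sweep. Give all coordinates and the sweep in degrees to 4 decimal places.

center=(5.9849,9.0757) T_A=(5.5354,8.7695) T_B=(5.4449,9.0107) sweep=27.4039

bisector direction at 20.5610° = (0.936299,0.351204)
center distance |VC| = r/sin(θ/2) = 0.543876/sin(76.2981°) = 0.559808
C = V + |VC|·bis = (5.9849,9.0757)
T_A = V + ((C−V)·d_A)·d_A = V + 0.1326·d_A = (5.5354,8.7695)
T_B = V + ((C−V)·d_B)·d_B = V + 0.1326·d_B = (5.4449,9.0107)
sweep = 180° − θ = 27.4039°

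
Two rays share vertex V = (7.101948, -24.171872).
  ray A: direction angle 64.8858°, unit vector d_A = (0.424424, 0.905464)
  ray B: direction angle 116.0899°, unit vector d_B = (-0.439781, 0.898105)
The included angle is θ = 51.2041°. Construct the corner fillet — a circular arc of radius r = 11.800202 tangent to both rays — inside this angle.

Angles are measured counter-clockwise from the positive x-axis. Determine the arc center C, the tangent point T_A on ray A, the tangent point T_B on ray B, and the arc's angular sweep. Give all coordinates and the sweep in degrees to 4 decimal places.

center=(6.8694,3.1350) T_A=(17.5541,-1.8733) T_B=(-3.7284,-2.0545) sweep=128.7959

bisector direction at 90.4879° = (-0.008514,0.999964)
center distance |VC| = r/sin(θ/2) = 11.800202/sin(25.6020°) = 27.307822
C = V + |VC|·bis = (6.8694,3.1350)
T_A = V + ((C−V)·d_A)·d_A = V + 24.6267·d_A = (17.5541,-1.8733)
T_B = V + ((C−V)·d_B)·d_B = V + 24.6267·d_B = (-3.7284,-2.0545)
sweep = 180° − θ = 128.7959°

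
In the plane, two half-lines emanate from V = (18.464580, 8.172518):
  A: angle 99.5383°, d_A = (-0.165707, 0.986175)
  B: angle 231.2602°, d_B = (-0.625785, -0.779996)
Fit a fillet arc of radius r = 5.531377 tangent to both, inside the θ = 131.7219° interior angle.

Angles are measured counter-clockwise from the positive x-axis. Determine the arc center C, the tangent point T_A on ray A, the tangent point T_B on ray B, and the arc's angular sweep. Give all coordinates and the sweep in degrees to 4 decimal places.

bisector direction at 165.3993° = (-0.967706,0.252082)
center distance |VC| = r/sin(θ/2) = 5.531377/sin(65.8610°) = 6.061413
C = V + |VC|·bis = (12.5989,9.7005)
T_A = V + ((C−V)·d_A)·d_A = V + 2.4788·d_A = (18.0538,10.6171)
T_B = V + ((C−V)·d_B)·d_B = V + 2.4788·d_B = (16.9134,6.2390)
sweep = 180° − θ = 48.2781°

center=(12.5989,9.7005) T_A=(18.0538,10.6171) T_B=(16.9134,6.2390) sweep=48.2781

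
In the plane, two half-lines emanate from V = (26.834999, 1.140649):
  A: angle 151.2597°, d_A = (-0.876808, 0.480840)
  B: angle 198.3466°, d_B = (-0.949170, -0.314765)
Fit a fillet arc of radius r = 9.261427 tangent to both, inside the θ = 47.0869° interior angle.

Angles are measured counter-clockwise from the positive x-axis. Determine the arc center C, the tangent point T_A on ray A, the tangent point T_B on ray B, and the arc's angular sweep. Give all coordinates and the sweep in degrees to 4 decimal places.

center=(3.7445,3.2408) T_A=(8.1978,11.3613) T_B=(6.6597,-5.5499) sweep=132.9131

bisector direction at 174.8032° = (-0.995889,0.090578)
center distance |VC| = r/sin(θ/2) = 9.261427/sin(23.5434°) = 23.185772
C = V + |VC|·bis = (3.7445,3.2408)
T_A = V + ((C−V)·d_A)·d_A = V + 21.2557·d_A = (8.1978,11.3613)
T_B = V + ((C−V)·d_B)·d_B = V + 21.2557·d_B = (6.6597,-5.5499)
sweep = 180° − θ = 132.9131°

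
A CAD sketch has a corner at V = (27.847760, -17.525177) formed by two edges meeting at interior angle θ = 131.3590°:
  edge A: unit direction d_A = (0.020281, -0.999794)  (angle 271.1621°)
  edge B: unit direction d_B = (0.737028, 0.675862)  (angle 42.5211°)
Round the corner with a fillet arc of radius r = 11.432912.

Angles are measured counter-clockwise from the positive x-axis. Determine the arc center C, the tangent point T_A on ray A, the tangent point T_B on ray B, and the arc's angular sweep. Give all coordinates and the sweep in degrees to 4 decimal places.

bisector direction at 336.8416° = (0.919421,-0.393274)
center distance |VC| = r/sin(θ/2) = 11.432912/sin(65.6795°) = 12.546323
C = V + |VC|·bis = (39.3831,-22.4593)
T_A = V + ((C−V)·d_A)·d_A = V + 5.1671·d_A = (27.9526,-22.6912)
T_B = V + ((C−V)·d_B)·d_B = V + 5.1671·d_B = (31.6560,-14.0329)
sweep = 180° − θ = 48.6410°

center=(39.3831,-22.4593) T_A=(27.9526,-22.6912) T_B=(31.6560,-14.0329) sweep=48.6410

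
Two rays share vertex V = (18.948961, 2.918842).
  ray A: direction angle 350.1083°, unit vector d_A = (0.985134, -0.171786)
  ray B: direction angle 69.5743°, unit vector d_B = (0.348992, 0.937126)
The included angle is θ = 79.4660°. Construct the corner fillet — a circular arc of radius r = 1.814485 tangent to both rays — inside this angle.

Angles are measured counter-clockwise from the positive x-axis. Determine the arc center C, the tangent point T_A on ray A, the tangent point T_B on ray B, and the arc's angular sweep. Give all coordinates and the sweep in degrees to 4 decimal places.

center=(21.4112,4.3313) T_A=(21.0995,2.5438) T_B=(19.7108,4.9646) sweep=100.5340

bisector direction at 29.8413° = (0.867407,0.497599)
center distance |VC| = r/sin(θ/2) = 1.814485/sin(39.7330°) = 2.838633
C = V + |VC|·bis = (21.4112,4.3313)
T_A = V + ((C−V)·d_A)·d_A = V + 2.1830·d_A = (21.0995,2.5438)
T_B = V + ((C−V)·d_B)·d_B = V + 2.1830·d_B = (19.7108,4.9646)
sweep = 180° − θ = 100.5340°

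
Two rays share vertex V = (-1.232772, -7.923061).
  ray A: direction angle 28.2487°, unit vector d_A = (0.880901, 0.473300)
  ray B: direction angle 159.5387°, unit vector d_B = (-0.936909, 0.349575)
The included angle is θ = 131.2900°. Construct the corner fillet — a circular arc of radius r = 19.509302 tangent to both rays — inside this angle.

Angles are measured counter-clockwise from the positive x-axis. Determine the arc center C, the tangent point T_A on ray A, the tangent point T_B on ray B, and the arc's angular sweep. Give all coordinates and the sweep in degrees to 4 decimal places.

center=(-2.6870,13.4426) T_A=(6.5468,-3.7432) T_B=(-9.5069,-4.8358) sweep=48.7100

bisector direction at 93.8937° = (-0.067906,0.997692)
center distance |VC| = r/sin(θ/2) = 19.509302/sin(65.6450°) = 21.415076
C = V + |VC|·bis = (-2.6870,13.4426)
T_A = V + ((C−V)·d_A)·d_A = V + 8.8313·d_A = (6.5468,-3.7432)
T_B = V + ((C−V)·d_B)·d_B = V + 8.8313·d_B = (-9.5069,-4.8358)
sweep = 180° − θ = 48.7100°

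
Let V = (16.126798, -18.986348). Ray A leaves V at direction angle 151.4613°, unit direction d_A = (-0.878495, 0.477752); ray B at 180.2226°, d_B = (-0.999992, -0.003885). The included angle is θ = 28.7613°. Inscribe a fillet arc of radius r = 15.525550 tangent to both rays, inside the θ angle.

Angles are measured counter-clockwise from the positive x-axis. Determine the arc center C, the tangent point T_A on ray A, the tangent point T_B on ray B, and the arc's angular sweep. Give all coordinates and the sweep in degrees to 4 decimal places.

center=(-44.4860,-3.6962) T_A=(-37.0686,9.9429) T_B=(-44.4257,-19.2216) sweep=151.2387

bisector direction at 165.8419° = (-0.969625,0.244598)
center distance |VC| = r/sin(θ/2) = 15.525550/sin(14.3806°) = 62.511585
C = V + |VC|·bis = (-44.4860,-3.6962)
T_A = V + ((C−V)·d_A)·d_A = V + 60.5529·d_A = (-37.0686,9.9429)
T_B = V + ((C−V)·d_B)·d_B = V + 60.5529·d_B = (-44.4257,-19.2216)
sweep = 180° − θ = 151.2387°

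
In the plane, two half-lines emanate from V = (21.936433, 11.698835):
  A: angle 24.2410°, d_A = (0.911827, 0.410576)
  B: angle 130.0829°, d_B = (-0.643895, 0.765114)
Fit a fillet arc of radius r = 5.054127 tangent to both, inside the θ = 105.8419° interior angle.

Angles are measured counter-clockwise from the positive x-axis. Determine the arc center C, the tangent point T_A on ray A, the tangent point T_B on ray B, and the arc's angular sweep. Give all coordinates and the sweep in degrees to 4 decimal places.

bisector direction at 77.1620° = (0.222196,0.975002)
center distance |VC| = r/sin(θ/2) = 5.054127/sin(52.9209°) = 6.335045
C = V + |VC|·bis = (23.3441,17.8755)
T_A = V + ((C−V)·d_A)·d_A = V + 3.8195·d_A = (25.4192,13.2670)
T_B = V + ((C−V)·d_B)·d_B = V + 3.8195·d_B = (19.4771,14.6212)
sweep = 180° − θ = 74.1581°

center=(23.3441,17.8755) T_A=(25.4192,13.2670) T_B=(19.4771,14.6212) sweep=74.1581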